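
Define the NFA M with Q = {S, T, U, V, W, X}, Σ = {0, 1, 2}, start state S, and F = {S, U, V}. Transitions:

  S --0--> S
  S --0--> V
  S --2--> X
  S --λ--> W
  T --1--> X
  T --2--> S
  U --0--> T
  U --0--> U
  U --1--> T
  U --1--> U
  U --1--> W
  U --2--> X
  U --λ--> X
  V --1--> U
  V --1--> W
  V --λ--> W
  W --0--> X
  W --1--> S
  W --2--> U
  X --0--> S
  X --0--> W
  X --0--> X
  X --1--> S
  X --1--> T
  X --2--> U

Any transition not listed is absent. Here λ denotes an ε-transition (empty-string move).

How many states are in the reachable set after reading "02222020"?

6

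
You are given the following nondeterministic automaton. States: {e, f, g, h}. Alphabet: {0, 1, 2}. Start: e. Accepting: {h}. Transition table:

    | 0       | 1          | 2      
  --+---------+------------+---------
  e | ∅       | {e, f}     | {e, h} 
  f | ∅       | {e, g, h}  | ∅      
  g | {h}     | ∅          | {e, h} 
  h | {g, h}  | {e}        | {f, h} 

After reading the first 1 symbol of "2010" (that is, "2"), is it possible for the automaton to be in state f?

No

Start in {e}.
Read '2': e→{e, h}; now {e, h}.
State f is not in {e, h}.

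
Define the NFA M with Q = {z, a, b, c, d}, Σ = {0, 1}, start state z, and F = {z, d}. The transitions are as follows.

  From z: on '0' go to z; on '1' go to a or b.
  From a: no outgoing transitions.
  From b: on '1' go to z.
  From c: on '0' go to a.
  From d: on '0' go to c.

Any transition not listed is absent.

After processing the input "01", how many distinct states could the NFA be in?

2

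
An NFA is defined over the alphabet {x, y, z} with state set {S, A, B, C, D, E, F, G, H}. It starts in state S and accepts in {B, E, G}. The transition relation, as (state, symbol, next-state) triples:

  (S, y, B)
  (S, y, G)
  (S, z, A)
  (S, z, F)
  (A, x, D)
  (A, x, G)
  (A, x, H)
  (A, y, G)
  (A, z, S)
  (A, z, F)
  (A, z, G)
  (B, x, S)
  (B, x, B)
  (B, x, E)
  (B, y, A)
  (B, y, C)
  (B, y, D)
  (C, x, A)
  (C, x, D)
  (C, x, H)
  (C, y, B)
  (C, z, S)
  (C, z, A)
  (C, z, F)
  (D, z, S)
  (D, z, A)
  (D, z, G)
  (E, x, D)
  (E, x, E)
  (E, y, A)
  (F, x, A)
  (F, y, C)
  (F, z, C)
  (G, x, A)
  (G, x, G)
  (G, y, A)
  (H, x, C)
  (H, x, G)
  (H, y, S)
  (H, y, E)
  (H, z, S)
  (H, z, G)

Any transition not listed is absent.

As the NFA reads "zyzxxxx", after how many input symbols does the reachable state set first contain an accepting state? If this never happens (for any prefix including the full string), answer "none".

2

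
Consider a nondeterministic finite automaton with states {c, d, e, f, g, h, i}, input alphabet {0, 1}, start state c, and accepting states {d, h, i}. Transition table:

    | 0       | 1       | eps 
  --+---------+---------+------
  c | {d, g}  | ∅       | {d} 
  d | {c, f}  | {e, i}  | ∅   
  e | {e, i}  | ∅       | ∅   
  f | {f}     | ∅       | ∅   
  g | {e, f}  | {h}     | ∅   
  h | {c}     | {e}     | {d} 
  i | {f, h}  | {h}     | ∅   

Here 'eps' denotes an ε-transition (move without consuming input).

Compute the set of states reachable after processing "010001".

Start: ε-closure({c}) = {c, d}.
Read '0': {c, d} → {c, d, f, g}.
Read '1': {c, d, f, g} → {d, e, h, i}.
Read '0': {d, e, h, i} → {c, d, e, f, h, i}.
Read '0': {c, d, e, f, h, i} → {c, d, e, f, g, h, i}.
Read '0': {c, d, e, f, g, h, i} → {c, d, e, f, g, h, i}.
Read '1': {c, d, e, f, g, h, i} → {d, e, h, i}.

{d, e, h, i}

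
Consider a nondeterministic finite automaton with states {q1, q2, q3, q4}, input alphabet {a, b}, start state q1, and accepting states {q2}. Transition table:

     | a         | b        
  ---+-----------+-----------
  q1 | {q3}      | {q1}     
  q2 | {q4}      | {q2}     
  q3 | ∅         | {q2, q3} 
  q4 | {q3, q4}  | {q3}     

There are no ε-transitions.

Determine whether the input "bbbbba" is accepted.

No

Start in {q1}.
Read 'b': q1→{q1}; now {q1}.
Read 'b': q1→{q1}; now {q1}.
Read 'b': q1→{q1}; now {q1}.
Read 'b': q1→{q1}; now {q1}.
Read 'b': q1→{q1}; now {q1}.
Read 'a': q1→{q3}; now {q3}.
The final set {q3} contains no accepting state.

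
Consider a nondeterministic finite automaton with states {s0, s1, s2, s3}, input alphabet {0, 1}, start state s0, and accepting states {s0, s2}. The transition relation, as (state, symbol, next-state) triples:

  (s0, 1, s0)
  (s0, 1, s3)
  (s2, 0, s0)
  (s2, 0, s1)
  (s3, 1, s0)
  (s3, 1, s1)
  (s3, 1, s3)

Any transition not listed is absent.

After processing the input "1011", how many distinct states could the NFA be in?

0

Start in {s0}.
Read '1': {s0} → {s0, s3}.
Read '0': {s0, s3} → ∅.
The set is empty and remains empty for the remaining 2 symbols.
That set has 0 states.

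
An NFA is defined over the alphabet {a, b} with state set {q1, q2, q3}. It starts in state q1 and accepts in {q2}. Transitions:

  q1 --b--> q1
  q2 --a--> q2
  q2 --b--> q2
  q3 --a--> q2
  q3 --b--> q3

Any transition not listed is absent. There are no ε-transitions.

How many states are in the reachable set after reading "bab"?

0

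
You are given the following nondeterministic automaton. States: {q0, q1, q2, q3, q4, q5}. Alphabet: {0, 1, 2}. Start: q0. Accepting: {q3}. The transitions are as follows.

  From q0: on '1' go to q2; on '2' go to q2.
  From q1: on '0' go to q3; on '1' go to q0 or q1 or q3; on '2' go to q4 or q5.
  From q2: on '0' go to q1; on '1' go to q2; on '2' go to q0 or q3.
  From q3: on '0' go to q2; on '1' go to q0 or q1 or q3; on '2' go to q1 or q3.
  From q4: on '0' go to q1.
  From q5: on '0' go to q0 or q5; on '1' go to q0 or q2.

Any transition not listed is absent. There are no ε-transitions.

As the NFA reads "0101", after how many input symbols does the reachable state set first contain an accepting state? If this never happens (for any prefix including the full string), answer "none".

none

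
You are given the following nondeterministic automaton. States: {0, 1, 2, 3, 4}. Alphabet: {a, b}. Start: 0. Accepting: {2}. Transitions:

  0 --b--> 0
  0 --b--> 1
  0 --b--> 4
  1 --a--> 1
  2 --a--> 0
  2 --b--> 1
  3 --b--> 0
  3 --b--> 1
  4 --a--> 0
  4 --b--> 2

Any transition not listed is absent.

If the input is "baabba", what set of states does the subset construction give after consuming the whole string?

Start in {0}.
Read 'b': 0→{0, 1, 4}; now {0, 1, 4}.
Read 'a': 0→∅, 1→{1}, 4→{0}; now {0, 1}.
Read 'a': 0→∅, 1→{1}; now {1}.
Read 'b': 1→∅; now ∅.
The set is empty and remains empty for the remaining 2 symbols.

∅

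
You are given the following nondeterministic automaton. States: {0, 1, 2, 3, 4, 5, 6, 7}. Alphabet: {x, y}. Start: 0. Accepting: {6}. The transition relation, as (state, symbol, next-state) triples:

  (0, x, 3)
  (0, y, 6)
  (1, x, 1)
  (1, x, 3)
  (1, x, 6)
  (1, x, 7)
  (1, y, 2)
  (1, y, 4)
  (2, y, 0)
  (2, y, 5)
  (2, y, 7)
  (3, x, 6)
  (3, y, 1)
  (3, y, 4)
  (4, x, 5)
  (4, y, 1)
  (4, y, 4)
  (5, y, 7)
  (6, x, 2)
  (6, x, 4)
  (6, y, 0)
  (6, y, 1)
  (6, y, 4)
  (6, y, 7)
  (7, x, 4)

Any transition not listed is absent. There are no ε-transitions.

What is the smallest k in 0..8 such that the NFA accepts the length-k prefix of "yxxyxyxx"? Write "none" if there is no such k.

1

Start in {0}.
Read 'y': 0→{6}; now {6}.
None of the earlier sets intersect F, but {6} does.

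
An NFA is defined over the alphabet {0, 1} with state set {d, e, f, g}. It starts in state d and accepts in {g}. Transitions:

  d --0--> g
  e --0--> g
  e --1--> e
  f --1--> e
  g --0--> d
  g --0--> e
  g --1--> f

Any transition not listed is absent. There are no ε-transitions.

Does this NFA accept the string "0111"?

No

Start in {d}.
Read '0': {d} → {g}.
Read '1': {g} → {f}.
Read '1': {f} → {e}.
Read '1': {e} → {e}.
The final set {e} contains no accepting state.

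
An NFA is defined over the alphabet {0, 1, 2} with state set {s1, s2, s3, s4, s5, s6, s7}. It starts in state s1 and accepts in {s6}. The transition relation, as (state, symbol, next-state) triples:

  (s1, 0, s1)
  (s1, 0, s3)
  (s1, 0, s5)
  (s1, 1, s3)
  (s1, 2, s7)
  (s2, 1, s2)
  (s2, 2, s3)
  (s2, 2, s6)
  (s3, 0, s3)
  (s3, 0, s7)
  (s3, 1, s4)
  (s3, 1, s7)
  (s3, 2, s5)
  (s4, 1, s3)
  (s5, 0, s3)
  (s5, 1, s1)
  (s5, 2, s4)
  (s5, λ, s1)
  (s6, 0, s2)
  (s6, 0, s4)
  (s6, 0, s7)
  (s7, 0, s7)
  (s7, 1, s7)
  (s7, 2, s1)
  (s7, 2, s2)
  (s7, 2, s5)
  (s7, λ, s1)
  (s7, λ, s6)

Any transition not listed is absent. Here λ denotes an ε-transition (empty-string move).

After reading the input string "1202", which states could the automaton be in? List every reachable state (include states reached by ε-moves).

Start in {s1}.
Read '1': s1→{s3}; now {s3}.
Read '2': s3→{s5}; union {s5}; ε-closure = {s1, s5}.
Read '0': s1→{s1, s3, s5}, s5→{s3}; now {s1, s3, s5}.
Read '2': s1→{s7}, s3→{s5}, s5→{s4}; union {s4, s5, s7}; ε-closure = {s1, s4, s5, s6, s7}.

{s1, s4, s5, s6, s7}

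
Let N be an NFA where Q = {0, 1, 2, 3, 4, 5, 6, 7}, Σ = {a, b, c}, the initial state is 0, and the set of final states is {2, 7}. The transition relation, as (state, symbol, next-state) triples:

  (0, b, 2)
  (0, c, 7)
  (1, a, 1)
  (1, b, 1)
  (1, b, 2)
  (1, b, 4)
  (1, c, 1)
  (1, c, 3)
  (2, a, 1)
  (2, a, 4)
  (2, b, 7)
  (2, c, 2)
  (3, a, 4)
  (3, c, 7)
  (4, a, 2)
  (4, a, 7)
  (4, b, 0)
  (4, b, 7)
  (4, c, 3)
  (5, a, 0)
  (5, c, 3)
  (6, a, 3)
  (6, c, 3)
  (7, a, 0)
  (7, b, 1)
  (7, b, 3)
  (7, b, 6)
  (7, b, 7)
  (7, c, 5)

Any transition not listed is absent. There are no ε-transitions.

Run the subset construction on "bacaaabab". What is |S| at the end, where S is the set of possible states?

Start in {0}.
Read 'b': 0→{2}; now {2}.
Read 'a': 2→{1, 4}; now {1, 4}.
Read 'c': 1→{1, 3}, 4→{3}; now {1, 3}.
Read 'a': 1→{1}, 3→{4}; now {1, 4}.
Read 'a': 1→{1}, 4→{2, 7}; now {1, 2, 7}.
Read 'a': 1→{1}, 2→{1, 4}, 7→{0}; now {0, 1, 4}.
Read 'b': 0→{2}, 1→{1, 2, 4}, 4→{0, 7}; now {0, 1, 2, 4, 7}.
Read 'a': 0→∅, 1→{1}, 2→{1, 4}, 4→{2, 7}, 7→{0}; now {0, 1, 2, 4, 7}.
Read 'b': 0→{2}, 1→{1, 2, 4}, 2→{7}, 4→{0, 7}, 7→{1, 3, 6, 7}; now {0, 1, 2, 3, 4, 6, 7}.
That set has 7 states.

7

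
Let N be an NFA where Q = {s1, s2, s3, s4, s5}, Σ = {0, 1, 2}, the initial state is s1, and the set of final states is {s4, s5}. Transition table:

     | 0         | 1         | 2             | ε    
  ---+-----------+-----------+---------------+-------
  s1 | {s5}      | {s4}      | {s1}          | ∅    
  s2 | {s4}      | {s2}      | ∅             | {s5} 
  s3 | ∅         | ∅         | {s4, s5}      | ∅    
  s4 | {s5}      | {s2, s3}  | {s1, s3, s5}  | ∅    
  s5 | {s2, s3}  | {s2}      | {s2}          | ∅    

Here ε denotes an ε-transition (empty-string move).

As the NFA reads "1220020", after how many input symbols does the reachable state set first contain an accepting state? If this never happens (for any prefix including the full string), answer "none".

Start in {s1}.
Read '1': s1→{s4}; now {s4}.
None of the earlier sets intersect F, but {s4} does.

1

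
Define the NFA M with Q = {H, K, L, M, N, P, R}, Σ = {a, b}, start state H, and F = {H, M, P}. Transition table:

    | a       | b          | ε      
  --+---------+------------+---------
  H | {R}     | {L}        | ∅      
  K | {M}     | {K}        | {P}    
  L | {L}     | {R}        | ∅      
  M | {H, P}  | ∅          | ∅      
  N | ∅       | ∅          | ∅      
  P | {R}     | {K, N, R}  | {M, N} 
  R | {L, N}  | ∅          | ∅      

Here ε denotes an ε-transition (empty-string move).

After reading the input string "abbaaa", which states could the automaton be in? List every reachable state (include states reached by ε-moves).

Start in {H}.
Read 'a': H→{R}; now {R}.
Read 'b': R→∅; now ∅.
The set is empty and remains empty for the remaining 4 symbols.

∅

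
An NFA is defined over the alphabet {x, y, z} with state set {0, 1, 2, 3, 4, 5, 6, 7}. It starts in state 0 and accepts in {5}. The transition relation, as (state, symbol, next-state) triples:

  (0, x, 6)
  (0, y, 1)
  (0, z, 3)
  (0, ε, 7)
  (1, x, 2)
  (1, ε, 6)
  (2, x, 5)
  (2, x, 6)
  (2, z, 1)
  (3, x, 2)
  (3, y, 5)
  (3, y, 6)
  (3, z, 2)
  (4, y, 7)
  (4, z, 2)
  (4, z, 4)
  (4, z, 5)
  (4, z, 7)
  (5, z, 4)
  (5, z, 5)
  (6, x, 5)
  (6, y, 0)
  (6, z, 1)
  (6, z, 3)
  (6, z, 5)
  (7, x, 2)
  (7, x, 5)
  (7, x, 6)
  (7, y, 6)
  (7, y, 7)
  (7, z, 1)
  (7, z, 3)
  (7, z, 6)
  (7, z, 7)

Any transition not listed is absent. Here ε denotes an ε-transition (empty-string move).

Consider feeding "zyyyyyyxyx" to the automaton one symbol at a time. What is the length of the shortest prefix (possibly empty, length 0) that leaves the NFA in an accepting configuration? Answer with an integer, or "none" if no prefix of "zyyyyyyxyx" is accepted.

2

Start: ε-closure({0}) = {0, 7}.
Read 'z': 0→{3}, 7→{1, 3, 6, 7}; now {1, 3, 6, 7}.
Read 'y': 1→∅, 3→{5, 6}, 6→{0}, 7→{6, 7}; now {0, 5, 6, 7}.
None of the earlier sets intersect F, but {0, 5, 6, 7} does.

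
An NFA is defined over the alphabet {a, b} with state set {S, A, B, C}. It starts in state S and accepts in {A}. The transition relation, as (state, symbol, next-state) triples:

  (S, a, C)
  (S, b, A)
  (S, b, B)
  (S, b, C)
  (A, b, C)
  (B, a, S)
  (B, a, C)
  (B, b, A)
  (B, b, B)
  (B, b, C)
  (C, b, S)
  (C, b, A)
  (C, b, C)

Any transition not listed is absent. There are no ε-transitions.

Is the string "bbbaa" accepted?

No

Start in {S}.
Read 'b': S→{A, B, C}; now {A, B, C}.
Read 'b': A→{C}, B→{A, B, C}, C→{S, A, C}; now {S, A, B, C}.
Read 'b': S→{A, B, C}, A→{C}, B→{A, B, C}, C→{S, A, C}; now {S, A, B, C}.
Read 'a': S→{C}, A→∅, B→{S, C}, C→∅; now {S, C}.
Read 'a': S→{C}, C→∅; now {C}.
The final set {C} contains no accepting state.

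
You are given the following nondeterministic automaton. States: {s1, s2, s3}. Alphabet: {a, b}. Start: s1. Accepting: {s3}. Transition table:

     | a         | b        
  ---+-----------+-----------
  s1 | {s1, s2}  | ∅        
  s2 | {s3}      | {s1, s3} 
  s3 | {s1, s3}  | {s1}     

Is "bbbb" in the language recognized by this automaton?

Start in {s1}.
Read 'b': s1→∅; now ∅.
The set is empty and remains empty for the remaining 3 symbols.
The final set ∅ contains no accepting state.

No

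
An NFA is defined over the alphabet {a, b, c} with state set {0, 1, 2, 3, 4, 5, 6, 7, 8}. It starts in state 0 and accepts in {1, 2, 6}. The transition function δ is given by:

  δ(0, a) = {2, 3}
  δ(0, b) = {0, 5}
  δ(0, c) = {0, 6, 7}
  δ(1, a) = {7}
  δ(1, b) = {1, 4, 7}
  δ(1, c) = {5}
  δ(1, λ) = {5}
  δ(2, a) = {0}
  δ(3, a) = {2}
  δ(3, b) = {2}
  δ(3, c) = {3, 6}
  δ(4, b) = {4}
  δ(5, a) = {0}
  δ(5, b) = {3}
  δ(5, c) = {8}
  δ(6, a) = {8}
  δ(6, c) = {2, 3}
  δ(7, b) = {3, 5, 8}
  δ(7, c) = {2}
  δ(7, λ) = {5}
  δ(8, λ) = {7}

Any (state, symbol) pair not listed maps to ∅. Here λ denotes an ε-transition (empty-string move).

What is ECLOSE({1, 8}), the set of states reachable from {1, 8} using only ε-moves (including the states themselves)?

Begin with {1, 8}.
ε-move 8 → 7; add 7.
ε-move 7 → 5; add 5.

{1, 5, 7, 8}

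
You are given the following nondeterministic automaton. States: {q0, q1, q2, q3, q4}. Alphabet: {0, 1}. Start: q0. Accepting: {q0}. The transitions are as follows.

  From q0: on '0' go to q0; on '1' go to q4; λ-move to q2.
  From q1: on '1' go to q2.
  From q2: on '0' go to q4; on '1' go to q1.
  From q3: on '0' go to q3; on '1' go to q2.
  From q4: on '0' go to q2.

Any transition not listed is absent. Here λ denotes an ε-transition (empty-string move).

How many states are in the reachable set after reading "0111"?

1

Start: ε-closure({q0}) = {q0, q2}.
Read '0': {q0, q2} → {q0, q2, q4}.
Read '1': {q0, q2, q4} → {q1, q4}.
Read '1': {q1, q4} → {q2}.
Read '1': {q2} → {q1}.
That set has 1 state.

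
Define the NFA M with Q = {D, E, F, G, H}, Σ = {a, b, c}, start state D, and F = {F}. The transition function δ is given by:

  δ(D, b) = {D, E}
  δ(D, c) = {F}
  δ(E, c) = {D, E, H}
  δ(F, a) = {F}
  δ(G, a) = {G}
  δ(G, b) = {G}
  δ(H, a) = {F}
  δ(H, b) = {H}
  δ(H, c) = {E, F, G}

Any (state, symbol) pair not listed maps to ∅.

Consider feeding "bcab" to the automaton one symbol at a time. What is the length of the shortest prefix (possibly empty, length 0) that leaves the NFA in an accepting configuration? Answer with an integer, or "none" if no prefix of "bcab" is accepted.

2

Start in {D}.
Read 'b': D→{D, E}; now {D, E}.
Read 'c': D→{F}, E→{D, E, H}; now {D, E, F, H}.
None of the earlier sets intersect F, but {D, E, F, H} does.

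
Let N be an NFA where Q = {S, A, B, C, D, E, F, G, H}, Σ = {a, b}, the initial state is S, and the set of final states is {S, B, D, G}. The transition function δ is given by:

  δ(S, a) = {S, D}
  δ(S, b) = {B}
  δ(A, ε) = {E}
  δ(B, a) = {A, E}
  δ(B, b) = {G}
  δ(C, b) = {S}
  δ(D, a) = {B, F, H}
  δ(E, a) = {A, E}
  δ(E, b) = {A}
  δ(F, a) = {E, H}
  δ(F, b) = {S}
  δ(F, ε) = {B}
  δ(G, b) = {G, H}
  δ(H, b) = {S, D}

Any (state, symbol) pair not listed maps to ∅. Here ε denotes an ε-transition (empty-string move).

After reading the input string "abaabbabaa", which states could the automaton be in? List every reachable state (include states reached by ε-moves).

{A, E}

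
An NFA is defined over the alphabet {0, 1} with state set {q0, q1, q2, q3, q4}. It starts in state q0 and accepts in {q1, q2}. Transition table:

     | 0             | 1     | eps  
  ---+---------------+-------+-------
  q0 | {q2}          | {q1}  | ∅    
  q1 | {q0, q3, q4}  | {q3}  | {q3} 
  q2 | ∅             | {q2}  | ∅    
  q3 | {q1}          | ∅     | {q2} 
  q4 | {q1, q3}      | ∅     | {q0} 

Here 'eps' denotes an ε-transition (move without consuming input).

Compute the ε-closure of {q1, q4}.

{q0, q1, q2, q3, q4}

Begin with {q1, q4}.
ε-move q1 → q3; add q3.
ε-move q3 → q2; add q2.
ε-move q4 → q0; add q0.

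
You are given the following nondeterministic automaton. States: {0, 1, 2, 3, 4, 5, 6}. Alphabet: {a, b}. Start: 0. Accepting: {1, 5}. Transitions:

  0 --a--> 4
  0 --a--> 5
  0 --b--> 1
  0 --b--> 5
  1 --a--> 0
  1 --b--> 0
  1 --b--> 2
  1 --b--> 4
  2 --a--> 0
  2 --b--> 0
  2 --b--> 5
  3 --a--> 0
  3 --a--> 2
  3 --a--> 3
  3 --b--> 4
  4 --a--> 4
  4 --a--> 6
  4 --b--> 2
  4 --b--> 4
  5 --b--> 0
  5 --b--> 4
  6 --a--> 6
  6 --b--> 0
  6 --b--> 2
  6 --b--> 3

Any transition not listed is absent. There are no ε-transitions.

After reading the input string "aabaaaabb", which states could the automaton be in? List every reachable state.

Start in {0}.
Read 'a': 0→{4, 5}; now {4, 5}.
Read 'a': 4→{4, 6}, 5→∅; now {4, 6}.
Read 'b': 4→{2, 4}, 6→{0, 2, 3}; now {0, 2, 3, 4}.
Read 'a': 0→{4, 5}, 2→{0}, 3→{0, 2, 3}, 4→{4, 6}; now {0, 2, 3, 4, 5, 6}.
Read 'a': 0→{4, 5}, 2→{0}, 3→{0, 2, 3}, 4→{4, 6}, 5→∅, 6→{6}; now {0, 2, 3, 4, 5, 6}.
Read 'a': 0→{4, 5}, 2→{0}, 3→{0, 2, 3}, 4→{4, 6}, 5→∅, 6→{6}; now {0, 2, 3, 4, 5, 6}.
Read 'a': 0→{4, 5}, 2→{0}, 3→{0, 2, 3}, 4→{4, 6}, 5→∅, 6→{6}; now {0, 2, 3, 4, 5, 6}.
Read 'b': 0→{1, 5}, 2→{0, 5}, 3→{4}, 4→{2, 4}, 5→{0, 4}, 6→{0, 2, 3}; now {0, 1, 2, 3, 4, 5}.
Read 'b': 0→{1, 5}, 1→{0, 2, 4}, 2→{0, 5}, 3→{4}, 4→{2, 4}, 5→{0, 4}; now {0, 1, 2, 4, 5}.

{0, 1, 2, 4, 5}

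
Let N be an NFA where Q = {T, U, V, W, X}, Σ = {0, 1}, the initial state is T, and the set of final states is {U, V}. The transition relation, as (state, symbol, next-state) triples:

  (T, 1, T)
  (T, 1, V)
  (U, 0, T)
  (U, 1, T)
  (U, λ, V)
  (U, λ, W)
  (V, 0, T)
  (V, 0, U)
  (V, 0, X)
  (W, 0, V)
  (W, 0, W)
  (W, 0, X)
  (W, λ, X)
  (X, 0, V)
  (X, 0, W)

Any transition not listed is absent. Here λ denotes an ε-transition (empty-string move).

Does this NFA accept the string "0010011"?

Start in {T}.
Read '0': {T} → ∅.
The set is empty and remains empty for the remaining 6 symbols.
The final set ∅ contains no accepting state.

No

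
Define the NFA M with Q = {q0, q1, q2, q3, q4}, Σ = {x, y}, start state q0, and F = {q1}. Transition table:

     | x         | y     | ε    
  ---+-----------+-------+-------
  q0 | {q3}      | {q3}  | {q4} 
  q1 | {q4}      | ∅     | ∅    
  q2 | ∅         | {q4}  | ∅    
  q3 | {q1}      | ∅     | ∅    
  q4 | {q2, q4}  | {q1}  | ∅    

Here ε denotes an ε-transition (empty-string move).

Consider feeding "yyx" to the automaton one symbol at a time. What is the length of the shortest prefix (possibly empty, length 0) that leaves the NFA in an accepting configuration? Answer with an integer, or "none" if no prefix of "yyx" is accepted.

Start: ε-closure({q0}) = {q0, q4}.
Read 'y': q0→{q3}, q4→{q1}; now {q1, q3}.
None of the earlier sets intersect F, but {q1, q3} does.

1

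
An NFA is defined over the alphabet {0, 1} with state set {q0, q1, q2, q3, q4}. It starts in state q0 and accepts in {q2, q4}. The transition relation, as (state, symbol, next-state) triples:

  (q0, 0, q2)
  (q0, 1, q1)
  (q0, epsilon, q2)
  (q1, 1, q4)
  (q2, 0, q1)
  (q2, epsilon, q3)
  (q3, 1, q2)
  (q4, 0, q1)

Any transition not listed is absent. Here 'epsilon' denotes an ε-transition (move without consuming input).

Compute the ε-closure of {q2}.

{q2, q3}

Begin with {q2}.
ε-move q2 → q3; add q3.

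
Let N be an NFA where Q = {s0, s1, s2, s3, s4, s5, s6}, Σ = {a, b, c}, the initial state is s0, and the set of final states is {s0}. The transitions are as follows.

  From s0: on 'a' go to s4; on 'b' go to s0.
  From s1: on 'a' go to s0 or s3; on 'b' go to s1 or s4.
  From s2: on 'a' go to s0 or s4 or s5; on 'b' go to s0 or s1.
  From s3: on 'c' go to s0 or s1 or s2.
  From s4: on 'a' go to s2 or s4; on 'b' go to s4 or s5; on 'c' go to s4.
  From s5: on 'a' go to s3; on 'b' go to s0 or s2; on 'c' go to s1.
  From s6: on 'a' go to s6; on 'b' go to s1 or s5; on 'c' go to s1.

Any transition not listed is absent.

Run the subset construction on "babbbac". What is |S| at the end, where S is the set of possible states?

4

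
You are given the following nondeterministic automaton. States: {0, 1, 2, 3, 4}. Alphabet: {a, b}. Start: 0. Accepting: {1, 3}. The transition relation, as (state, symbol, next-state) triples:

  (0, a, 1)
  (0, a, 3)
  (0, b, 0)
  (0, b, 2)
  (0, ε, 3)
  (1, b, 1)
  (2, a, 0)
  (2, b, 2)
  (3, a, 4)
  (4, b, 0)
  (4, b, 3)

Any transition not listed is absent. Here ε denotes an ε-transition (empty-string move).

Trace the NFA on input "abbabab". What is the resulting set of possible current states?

{0, 1, 2, 3}

Start: ε-closure({0}) = {0, 3}.
Read 'a': 0→{1, 3}, 3→{4}; now {1, 3, 4}.
Read 'b': 1→{1}, 3→∅, 4→{0, 3}; now {0, 1, 3}.
Read 'b': 0→{0, 2}, 1→{1}, 3→∅; union {0, 1, 2}; ε-closure = {0, 1, 2, 3}.
Read 'a': 0→{1, 3}, 1→∅, 2→{0}, 3→{4}; now {0, 1, 3, 4}.
Read 'b': 0→{0, 2}, 1→{1}, 3→∅, 4→{0, 3}; now {0, 1, 2, 3}.
Read 'a': 0→{1, 3}, 1→∅, 2→{0}, 3→{4}; now {0, 1, 3, 4}.
Read 'b': 0→{0, 2}, 1→{1}, 3→∅, 4→{0, 3}; now {0, 1, 2, 3}.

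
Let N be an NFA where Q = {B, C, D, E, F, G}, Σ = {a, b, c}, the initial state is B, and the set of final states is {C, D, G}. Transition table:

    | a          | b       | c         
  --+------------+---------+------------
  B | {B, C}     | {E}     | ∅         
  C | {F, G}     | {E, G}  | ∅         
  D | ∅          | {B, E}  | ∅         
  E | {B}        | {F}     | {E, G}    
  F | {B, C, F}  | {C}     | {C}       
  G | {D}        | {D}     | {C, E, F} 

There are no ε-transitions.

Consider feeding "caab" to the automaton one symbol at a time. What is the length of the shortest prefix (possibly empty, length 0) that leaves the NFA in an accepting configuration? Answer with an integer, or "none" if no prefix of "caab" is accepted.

none

Start in {B}.
Read 'c': {B} → ∅.
The set is empty and remains empty for the remaining 3 symbols.
No reachable set along the way intersects F.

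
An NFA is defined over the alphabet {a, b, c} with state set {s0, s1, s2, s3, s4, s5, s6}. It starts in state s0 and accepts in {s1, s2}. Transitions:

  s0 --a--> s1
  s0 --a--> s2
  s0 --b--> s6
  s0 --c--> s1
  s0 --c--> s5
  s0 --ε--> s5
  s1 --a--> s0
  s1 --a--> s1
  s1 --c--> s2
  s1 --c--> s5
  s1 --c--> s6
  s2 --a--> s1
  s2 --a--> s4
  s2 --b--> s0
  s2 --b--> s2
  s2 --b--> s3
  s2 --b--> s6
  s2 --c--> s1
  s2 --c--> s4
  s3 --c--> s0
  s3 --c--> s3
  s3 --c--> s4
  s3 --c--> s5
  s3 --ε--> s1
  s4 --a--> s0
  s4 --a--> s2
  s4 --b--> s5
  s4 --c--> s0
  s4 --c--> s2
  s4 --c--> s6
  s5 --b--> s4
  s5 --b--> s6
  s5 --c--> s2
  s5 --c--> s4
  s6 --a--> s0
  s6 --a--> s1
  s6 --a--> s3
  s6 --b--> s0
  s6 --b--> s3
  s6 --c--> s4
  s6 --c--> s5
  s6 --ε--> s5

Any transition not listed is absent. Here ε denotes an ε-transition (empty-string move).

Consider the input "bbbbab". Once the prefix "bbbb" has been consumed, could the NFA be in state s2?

No

Start: ε-closure({s0}) = {s0, s5}.
Read 'b': s0→{s6}, s5→{s4, s6}; union {s4, s6}; ε-closure = {s4, s5, s6}.
Read 'b': s4→{s5}, s5→{s4, s6}, s6→{s0, s3}; union {s0, s3, s4, s5, s6}; ε-closure = {s0, s1, s3, s4, s5, s6}.
Read 'b': s0→{s6}, s1→∅, s3→∅, s4→{s5}, s5→{s4, s6}, s6→{s0, s3}; union {s0, s3, s4, s5, s6}; ε-closure = {s0, s1, s3, s4, s5, s6}.
Read 'b': s0→{s6}, s1→∅, s3→∅, s4→{s5}, s5→{s4, s6}, s6→{s0, s3}; union {s0, s3, s4, s5, s6}; ε-closure = {s0, s1, s3, s4, s5, s6}.
State s2 is not in {s0, s1, s3, s4, s5, s6}.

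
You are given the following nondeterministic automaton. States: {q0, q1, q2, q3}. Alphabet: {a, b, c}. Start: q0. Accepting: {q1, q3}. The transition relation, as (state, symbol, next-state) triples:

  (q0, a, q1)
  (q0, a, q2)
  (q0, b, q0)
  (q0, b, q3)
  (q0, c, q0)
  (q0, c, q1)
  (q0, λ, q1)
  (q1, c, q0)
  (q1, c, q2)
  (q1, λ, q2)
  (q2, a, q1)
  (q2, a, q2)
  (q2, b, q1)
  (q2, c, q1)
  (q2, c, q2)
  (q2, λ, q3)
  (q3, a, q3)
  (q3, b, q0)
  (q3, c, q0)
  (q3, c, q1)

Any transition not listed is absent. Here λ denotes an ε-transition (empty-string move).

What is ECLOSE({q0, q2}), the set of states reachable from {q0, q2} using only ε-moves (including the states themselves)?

{q0, q1, q2, q3}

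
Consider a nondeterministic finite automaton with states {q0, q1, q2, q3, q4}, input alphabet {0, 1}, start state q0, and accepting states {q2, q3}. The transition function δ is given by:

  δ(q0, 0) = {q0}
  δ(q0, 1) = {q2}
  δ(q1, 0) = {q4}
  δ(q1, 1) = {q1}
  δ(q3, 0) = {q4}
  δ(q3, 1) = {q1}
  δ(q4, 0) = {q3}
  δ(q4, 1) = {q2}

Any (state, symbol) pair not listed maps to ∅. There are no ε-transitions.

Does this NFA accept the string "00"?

No

Start in {q0}.
Read '0': {q0} → {q0}.
Read '0': {q0} → {q0}.
The final set {q0} contains no accepting state.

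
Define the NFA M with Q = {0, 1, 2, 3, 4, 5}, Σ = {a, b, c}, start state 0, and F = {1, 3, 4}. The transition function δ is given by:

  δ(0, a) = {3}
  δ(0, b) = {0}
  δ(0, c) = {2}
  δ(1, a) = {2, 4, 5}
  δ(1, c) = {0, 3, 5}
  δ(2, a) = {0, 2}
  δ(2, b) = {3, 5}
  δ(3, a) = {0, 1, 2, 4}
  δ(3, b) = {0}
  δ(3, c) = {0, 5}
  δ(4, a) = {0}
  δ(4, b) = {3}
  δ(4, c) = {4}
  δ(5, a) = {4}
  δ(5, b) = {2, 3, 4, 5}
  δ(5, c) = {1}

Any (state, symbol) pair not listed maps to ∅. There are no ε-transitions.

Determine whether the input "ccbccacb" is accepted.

No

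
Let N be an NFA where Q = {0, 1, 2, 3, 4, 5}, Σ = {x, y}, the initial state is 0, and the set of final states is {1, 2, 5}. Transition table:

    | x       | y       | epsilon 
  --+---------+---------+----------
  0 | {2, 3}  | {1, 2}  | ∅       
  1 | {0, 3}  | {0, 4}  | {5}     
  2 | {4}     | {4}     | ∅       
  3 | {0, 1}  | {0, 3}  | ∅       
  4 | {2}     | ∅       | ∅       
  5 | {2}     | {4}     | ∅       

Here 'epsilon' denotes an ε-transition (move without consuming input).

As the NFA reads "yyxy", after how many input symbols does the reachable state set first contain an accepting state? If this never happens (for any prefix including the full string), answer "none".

1

Start in {0}.
Read 'y': 0→{1, 2}; union {1, 2}; ε-closure = {1, 2, 5}.
None of the earlier sets intersect F, but {1, 2, 5} does.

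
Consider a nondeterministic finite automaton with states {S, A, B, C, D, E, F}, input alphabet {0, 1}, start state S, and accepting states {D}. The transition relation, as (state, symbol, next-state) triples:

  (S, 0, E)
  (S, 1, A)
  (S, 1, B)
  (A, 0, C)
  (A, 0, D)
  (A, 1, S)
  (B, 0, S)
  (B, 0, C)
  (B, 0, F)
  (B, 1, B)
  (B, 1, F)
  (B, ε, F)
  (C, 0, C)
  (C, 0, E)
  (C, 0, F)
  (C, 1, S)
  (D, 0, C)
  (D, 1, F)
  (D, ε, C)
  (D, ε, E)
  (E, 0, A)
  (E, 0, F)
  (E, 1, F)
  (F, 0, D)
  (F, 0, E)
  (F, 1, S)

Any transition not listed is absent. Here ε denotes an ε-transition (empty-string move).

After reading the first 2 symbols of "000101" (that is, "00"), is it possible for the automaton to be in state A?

Yes

Start in {S}.
Read '0': {S} → {E}.
Read '0': {E} → {A, F}.
State A is in {A, F}.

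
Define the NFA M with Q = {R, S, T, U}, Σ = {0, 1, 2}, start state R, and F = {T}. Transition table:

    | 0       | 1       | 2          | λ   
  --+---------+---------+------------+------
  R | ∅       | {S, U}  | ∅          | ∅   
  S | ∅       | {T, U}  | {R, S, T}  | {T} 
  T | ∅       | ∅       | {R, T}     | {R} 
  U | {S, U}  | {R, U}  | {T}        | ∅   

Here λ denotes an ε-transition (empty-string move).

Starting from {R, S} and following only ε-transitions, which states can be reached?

{R, S, T}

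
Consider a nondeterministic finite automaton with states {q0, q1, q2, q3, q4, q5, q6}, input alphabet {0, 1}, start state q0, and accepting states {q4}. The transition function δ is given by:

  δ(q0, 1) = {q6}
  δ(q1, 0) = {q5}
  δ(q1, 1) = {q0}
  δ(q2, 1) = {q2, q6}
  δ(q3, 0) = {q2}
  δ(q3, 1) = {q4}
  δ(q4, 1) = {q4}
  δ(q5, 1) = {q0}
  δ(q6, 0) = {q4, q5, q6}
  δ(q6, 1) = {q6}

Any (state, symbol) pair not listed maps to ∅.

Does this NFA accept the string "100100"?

Yes

Start in {q0}.
Read '1': {q0} → {q6}.
Read '0': {q6} → {q4, q5, q6}.
Read '0': {q4, q5, q6} → {q4, q5, q6}.
Read '1': {q4, q5, q6} → {q0, q4, q6}.
Read '0': {q0, q4, q6} → {q4, q5, q6}.
Read '0': {q4, q5, q6} → {q4, q5, q6}.
The final set {q4, q5, q6} contains the accepting state q4.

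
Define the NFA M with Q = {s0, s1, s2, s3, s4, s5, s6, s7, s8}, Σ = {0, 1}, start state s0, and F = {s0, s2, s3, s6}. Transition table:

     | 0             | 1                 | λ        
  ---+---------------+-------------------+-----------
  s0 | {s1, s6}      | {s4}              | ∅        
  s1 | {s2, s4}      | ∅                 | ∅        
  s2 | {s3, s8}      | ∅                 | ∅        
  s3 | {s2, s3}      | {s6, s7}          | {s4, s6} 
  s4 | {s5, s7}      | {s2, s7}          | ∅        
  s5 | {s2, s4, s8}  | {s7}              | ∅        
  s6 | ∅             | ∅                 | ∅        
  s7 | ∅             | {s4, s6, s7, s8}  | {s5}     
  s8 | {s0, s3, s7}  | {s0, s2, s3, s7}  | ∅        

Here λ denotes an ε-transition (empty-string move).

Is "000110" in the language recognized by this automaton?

Yes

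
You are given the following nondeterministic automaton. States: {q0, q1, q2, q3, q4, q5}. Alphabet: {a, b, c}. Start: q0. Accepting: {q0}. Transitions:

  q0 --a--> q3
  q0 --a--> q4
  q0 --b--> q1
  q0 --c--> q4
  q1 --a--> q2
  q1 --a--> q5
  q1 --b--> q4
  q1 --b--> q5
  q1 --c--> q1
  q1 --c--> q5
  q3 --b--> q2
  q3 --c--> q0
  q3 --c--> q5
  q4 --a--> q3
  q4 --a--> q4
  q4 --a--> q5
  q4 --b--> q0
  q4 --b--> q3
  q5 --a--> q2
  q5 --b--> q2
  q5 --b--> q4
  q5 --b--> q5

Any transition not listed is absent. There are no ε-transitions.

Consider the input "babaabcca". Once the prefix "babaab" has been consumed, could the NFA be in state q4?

Yes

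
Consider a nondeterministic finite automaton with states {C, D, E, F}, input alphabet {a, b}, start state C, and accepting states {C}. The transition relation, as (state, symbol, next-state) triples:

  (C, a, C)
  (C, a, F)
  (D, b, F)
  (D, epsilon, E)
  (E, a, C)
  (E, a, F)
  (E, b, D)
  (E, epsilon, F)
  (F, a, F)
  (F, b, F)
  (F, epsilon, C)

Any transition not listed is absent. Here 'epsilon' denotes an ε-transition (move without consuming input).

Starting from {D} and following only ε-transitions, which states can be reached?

{C, D, E, F}

Begin with {D}.
ε-move D → E; add E.
ε-move E → F; add F.
ε-move F → C; add C.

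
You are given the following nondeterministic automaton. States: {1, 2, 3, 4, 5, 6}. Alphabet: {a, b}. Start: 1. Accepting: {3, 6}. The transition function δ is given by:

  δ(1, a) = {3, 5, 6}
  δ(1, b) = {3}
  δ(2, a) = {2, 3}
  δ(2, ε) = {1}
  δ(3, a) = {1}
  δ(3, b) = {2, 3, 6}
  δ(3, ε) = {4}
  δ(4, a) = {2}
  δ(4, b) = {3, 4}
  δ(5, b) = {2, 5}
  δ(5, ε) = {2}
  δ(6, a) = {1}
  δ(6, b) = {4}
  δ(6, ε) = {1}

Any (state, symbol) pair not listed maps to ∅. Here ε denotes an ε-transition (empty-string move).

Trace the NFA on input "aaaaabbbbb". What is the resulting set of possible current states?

{1, 2, 3, 4, 5, 6}

Start in {1}.
Read 'a': 1→{3, 5, 6}; union {3, 5, 6}; ε-closure = {1, 2, 3, 4, 5, 6}.
Read 'a': 1→{3, 5, 6}, 2→{2, 3}, 3→{1}, 4→{2}, 5→∅, 6→{1}; union {1, 2, 3, 5, 6}; ε-closure = {1, 2, 3, 4, 5, 6}.
Read 'a': 1→{3, 5, 6}, 2→{2, 3}, 3→{1}, 4→{2}, 5→∅, 6→{1}; union {1, 2, 3, 5, 6}; ε-closure = {1, 2, 3, 4, 5, 6}.
Read 'a': 1→{3, 5, 6}, 2→{2, 3}, 3→{1}, 4→{2}, 5→∅, 6→{1}; union {1, 2, 3, 5, 6}; ε-closure = {1, 2, 3, 4, 5, 6}.
Read 'a': 1→{3, 5, 6}, 2→{2, 3}, 3→{1}, 4→{2}, 5→∅, 6→{1}; union {1, 2, 3, 5, 6}; ε-closure = {1, 2, 3, 4, 5, 6}.
Read 'b': 1→{3}, 2→∅, 3→{2, 3, 6}, 4→{3, 4}, 5→{2, 5}, 6→{4}; union {2, 3, 4, 5, 6}; ε-closure = {1, 2, 3, 4, 5, 6}.
Read 'b': 1→{3}, 2→∅, 3→{2, 3, 6}, 4→{3, 4}, 5→{2, 5}, 6→{4}; union {2, 3, 4, 5, 6}; ε-closure = {1, 2, 3, 4, 5, 6}.
Read 'b': 1→{3}, 2→∅, 3→{2, 3, 6}, 4→{3, 4}, 5→{2, 5}, 6→{4}; union {2, 3, 4, 5, 6}; ε-closure = {1, 2, 3, 4, 5, 6}.
Read 'b': 1→{3}, 2→∅, 3→{2, 3, 6}, 4→{3, 4}, 5→{2, 5}, 6→{4}; union {2, 3, 4, 5, 6}; ε-closure = {1, 2, 3, 4, 5, 6}.
Read 'b': 1→{3}, 2→∅, 3→{2, 3, 6}, 4→{3, 4}, 5→{2, 5}, 6→{4}; union {2, 3, 4, 5, 6}; ε-closure = {1, 2, 3, 4, 5, 6}.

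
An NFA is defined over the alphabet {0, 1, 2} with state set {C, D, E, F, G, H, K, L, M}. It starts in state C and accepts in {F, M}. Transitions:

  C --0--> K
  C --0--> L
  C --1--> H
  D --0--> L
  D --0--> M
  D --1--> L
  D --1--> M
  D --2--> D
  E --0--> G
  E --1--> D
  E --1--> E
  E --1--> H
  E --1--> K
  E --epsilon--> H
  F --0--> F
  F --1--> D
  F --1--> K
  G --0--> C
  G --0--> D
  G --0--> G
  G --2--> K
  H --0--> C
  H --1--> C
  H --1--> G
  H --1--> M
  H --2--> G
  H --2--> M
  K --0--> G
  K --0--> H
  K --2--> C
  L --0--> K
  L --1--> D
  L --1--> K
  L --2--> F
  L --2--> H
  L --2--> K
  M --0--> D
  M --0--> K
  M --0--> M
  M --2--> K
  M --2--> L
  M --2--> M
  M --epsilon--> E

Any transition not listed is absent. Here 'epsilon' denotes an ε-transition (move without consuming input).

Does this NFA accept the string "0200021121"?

Start in {C}.
Read '0': {C} → {K, L}.
Read '2': {K, L} → {C, F, H, K}.
Read '0': {C, F, H, K} → {C, F, G, H, K, L}.
Read '0': {C, F, G, H, K, L} → {C, D, F, G, H, K, L}.
Read '0': {C, D, F, G, H, K, L} → {C, D, E, F, G, H, K, L, M}.
Read '2': {C, D, E, F, G, H, K, L, M} → {C, D, E, F, G, H, K, L, M}.
Read '1': {C, D, E, F, G, H, K, L, M} → {C, D, E, G, H, K, L, M}.
Read '1': {C, D, E, G, H, K, L, M} → {C, D, E, G, H, K, L, M}.
Read '2': {C, D, E, G, H, K, L, M} → {C, D, E, F, G, H, K, L, M}.
Read '1': {C, D, E, F, G, H, K, L, M} → {C, D, E, G, H, K, L, M}.
The final set {C, D, E, G, H, K, L, M} contains the accepting state M.

Yes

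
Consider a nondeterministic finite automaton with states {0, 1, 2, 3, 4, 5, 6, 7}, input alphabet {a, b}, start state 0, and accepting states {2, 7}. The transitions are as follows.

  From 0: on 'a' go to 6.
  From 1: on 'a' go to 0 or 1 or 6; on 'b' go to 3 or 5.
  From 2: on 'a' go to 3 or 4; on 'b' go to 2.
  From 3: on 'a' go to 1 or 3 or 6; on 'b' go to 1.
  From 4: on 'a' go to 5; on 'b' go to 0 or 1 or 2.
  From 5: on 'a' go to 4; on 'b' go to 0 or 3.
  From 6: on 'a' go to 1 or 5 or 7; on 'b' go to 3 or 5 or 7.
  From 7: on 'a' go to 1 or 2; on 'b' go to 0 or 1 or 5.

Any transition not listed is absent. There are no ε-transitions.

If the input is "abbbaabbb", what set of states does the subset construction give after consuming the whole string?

Start in {0}.
Read 'a': {0} → {6}.
Read 'b': {6} → {3, 5, 7}.
Read 'b': {3, 5, 7} → {0, 1, 3, 5}.
Read 'b': {0, 1, 3, 5} → {0, 1, 3, 5}.
Read 'a': {0, 1, 3, 5} → {0, 1, 3, 4, 6}.
Read 'a': {0, 1, 3, 4, 6} → {0, 1, 3, 5, 6, 7}.
Read 'b': {0, 1, 3, 5, 6, 7} → {0, 1, 3, 5, 7}.
Read 'b': {0, 1, 3, 5, 7} → {0, 1, 3, 5}.
Read 'b': {0, 1, 3, 5} → {0, 1, 3, 5}.

{0, 1, 3, 5}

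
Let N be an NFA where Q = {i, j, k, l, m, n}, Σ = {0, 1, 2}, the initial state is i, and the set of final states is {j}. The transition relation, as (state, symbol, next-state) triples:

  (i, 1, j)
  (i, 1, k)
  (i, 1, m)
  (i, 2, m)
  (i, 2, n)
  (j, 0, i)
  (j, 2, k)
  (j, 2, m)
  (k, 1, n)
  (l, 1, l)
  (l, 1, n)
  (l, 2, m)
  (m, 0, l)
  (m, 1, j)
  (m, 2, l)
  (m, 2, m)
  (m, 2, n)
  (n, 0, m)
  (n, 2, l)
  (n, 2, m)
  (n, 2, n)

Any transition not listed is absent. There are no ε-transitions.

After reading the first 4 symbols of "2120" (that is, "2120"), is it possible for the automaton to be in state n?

No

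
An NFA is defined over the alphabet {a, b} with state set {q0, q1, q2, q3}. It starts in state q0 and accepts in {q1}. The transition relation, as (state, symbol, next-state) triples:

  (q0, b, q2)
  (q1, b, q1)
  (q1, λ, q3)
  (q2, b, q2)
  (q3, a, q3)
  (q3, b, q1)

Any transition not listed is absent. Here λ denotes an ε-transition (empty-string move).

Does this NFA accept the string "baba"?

No

Start in {q0}.
Read 'b': {q0} → {q2}.
Read 'a': {q2} → ∅.
The set is empty and remains empty for the remaining 2 symbols.
The final set ∅ contains no accepting state.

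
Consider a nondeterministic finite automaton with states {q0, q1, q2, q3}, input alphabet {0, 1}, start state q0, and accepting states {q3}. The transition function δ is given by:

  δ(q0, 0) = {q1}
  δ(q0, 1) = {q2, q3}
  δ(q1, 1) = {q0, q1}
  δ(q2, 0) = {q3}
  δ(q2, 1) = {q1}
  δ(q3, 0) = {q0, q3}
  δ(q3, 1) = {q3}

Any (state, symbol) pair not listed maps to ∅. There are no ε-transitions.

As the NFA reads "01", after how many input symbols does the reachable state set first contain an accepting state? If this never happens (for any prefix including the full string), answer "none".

Start in {q0}.
Read '0': {q0} → {q1}.
Read '1': {q1} → {q0, q1}.
No reachable set along the way intersects F.

none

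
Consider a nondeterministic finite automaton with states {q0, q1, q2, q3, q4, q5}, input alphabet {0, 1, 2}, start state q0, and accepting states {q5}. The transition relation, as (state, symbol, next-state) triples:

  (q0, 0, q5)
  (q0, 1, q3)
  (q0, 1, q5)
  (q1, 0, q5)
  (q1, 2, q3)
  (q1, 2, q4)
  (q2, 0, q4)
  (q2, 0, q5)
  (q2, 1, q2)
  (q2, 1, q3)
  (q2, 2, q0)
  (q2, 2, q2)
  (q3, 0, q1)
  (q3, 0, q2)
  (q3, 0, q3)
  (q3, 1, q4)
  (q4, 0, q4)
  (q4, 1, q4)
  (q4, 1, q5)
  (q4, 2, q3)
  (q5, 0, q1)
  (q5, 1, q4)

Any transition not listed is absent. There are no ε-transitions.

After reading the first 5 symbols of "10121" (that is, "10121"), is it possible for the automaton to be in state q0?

Start in {q0}.
Read '1': {q0} → {q3, q5}.
Read '0': {q3, q5} → {q1, q2, q3}.
Read '1': {q1, q2, q3} → {q2, q3, q4}.
Read '2': {q2, q3, q4} → {q0, q2, q3}.
Read '1': {q0, q2, q3} → {q2, q3, q4, q5}.
State q0 is not in {q2, q3, q4, q5}.

No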